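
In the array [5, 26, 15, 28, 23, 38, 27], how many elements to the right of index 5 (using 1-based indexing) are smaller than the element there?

The element at index 5 is 23.
Elements after it: 38, 27
None of them are smaller than 23.

0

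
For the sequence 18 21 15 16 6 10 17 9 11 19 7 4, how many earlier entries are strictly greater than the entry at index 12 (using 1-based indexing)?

11 such elements

The element at index 12 is 4.
Elements before it: 18, 21, 15, 16, 6, 10, 17, 9, 11, 19, 7
Those larger than 4: 18, 21, 15, 16, 6, 10, 17, 9, 11, 19, 7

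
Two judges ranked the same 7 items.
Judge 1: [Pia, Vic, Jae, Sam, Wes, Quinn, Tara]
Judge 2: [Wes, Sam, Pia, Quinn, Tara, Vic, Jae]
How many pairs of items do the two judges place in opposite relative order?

11 discordant pairs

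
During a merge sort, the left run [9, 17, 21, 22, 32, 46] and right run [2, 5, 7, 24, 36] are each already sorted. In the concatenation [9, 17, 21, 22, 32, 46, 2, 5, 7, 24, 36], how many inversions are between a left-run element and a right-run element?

There are 21 split inversions.

Take each right-half value and tally the left-half values above it:
r = 2: 9, 17, 21, 22, 32, 46 → 6
r = 5: 9, 17, 21, 22, 32, 46 → 6
r = 7: 9, 17, 21, 22, 32, 46 → 6
r = 24: 32, 46 → 2
r = 36: 46 → 1
Cross-inversions: 6 + 6 + 6 + 2 + 1 = 21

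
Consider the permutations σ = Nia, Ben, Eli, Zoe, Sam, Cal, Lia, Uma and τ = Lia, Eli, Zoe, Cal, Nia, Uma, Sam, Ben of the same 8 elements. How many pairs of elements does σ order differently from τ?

Assign each item its position (1..8) in the first ordering, then rewrite the second ordering as that position sequence:
positions: Nia→1, Ben→2, Eli→3, Zoe→4, Sam→5, Cal→6, Lia→7, Uma→8
second ordering as positions: [7, 3, 4, 6, 1, 8, 5, 2]
Discordant pairs = inversions in this position sequence.
7: 3, 4, 6, 1, 5, 2 → 6
3: 1, 2 → 2
4: 1, 2 → 2
6: 1, 5, 2 → 3
1: 0
8: 5, 2 → 2
5: 2 → 1
2: 0
Total: 6 + 2 + 2 + 3 + 0 + 2 + 1 + 0 = 16

16 discordant pairs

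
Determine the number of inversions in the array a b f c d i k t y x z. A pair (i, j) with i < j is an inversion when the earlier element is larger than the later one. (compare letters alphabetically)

3

Element-by-element contributions:
a → none → 0
b → none → 0
f → c, d → 2
c → none → 0
d → none → 0
i → none → 0
k → none → 0
t → none → 0
y → x → 1
x → none → 0
z → none → 0
Sum: 0 + 0 + 2 + 0 + 0 + 0 + 0 + 0 + 1 + 0 + 0 = 3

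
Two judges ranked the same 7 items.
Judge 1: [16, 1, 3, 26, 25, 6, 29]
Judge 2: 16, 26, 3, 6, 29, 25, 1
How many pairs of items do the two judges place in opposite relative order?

8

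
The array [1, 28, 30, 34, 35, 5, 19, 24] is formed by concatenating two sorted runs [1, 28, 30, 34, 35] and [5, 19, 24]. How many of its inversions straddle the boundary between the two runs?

12

For each element r of the right run, count left-run elements greater than r:
r = 5: 28, 30, 34, 35 → 4
r = 19: 28, 30, 34, 35 → 4
r = 24: 28, 30, 34, 35 → 4
Cross-inversions: 4 + 4 + 4 = 12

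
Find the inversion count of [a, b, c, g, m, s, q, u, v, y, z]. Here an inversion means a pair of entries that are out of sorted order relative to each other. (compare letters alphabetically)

1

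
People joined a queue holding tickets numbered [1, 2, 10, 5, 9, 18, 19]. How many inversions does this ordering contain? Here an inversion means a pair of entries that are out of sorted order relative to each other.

2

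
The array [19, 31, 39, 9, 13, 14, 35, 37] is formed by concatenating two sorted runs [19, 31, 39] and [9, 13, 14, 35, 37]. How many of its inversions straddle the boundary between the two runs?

Count, for every r in R, how many entries of L exceed r:
r = 9: 19, 31, 39 → 3
r = 13: 19, 31, 39 → 3
r = 14: 19, 31, 39 → 3
r = 35: 39 → 1
r = 37: 39 → 1
Cross-inversions: 3 + 3 + 3 + 1 + 1 = 11

11 cross-inversions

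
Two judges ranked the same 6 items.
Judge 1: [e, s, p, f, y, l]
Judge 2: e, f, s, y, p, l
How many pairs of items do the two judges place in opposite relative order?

3 discordant pairs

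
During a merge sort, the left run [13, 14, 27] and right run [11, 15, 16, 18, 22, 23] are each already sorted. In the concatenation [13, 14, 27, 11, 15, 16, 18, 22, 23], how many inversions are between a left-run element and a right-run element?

Take each right-half value and tally the left-half values above it:
r = 11: 13, 14, 27 → 3
r = 15: 27 → 1
r = 16: 27 → 1
r = 18: 27 → 1
r = 22: 27 → 1
r = 23: 27 → 1
Cross-inversions: 3 + 1 + 1 + 1 + 1 + 1 = 8

8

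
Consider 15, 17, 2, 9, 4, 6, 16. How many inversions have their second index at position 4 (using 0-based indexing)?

3

The element at index 4 is 4.
Elements before it: 15, 17, 2, 9
Those larger than 4: 15, 17, 9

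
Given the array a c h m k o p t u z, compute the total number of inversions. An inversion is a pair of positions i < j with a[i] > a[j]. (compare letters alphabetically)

Count, for each position, how many later elements it exceeds:
a → none → 0
c → none → 0
h → none → 0
m → k → 1
k → none → 0
o → none → 0
p → none → 0
t → none → 0
u → none → 0
z → none → 0
Sum: 0 + 0 + 0 + 1 + 0 + 0 + 0 + 0 + 0 + 0 = 1

1 inversion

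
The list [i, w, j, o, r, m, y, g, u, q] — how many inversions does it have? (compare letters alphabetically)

Sweep left to right; for each value list the smaller values that follow it:
i → g → 1
w → j, o, r, m, g, u, q → 7
j → g → 1
o → m, g → 2
r → m, g, q → 3
m → g → 1
y → g, u, q → 3
g → none → 0
u → q → 1
q → none → 0
Sum: 1 + 7 + 1 + 2 + 3 + 1 + 3 + 0 + 1 + 0 = 19

19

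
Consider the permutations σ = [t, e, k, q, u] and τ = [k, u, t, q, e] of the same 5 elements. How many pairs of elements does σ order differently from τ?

Assign each item its position (1..5) in the first ordering, then rewrite the second ordering as that position sequence:
positions: t→1, e→2, k→3, q→4, u→5
second ordering as positions: [3, 5, 1, 4, 2]
Discordant pairs = inversions in this position sequence.
3: 1, 2 → 2
5: 1, 4, 2 → 3
1: 0
4: 2 → 1
2: 0
Total: 2 + 3 + 0 + 1 + 0 = 6

6 discordant pairs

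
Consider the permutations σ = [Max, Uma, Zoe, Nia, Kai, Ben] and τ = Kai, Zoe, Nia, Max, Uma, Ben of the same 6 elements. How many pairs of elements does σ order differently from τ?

Assign each item its position (1..6) in the first ordering, then rewrite the second ordering as that position sequence:
positions: Max→1, Uma→2, Zoe→3, Nia→4, Kai→5, Ben→6
second ordering as positions: [5, 3, 4, 1, 2, 6]
Discordant pairs = inversions in this position sequence.
5: 3, 4, 1, 2 → 4
3: 1, 2 → 2
4: 1, 2 → 2
1: 0
2: 0
6: 0
Total: 4 + 2 + 2 + 0 + 0 + 0 = 8

8 discordant pairs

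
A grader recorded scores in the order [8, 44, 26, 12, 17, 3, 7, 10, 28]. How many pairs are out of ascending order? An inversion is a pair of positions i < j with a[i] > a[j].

20

For each element, count later entries that are smaller:
8: 2
44: 7
26: 5
12: 3
17: 3
3: 0
7: 0
10: 0
28: 0
Sum: 2 + 7 + 5 + 3 + 3 + 0 + 0 + 0 + 0 = 20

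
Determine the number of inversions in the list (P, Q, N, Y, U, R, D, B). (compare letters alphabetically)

18 out-of-order pairs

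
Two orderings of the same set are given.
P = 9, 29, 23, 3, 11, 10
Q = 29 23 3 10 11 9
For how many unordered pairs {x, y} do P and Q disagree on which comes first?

6

Assign each item its position (1..6) in the first ordering, then rewrite the second ordering as that position sequence:
positions: 9→1, 29→2, 23→3, 3→4, 11→5, 10→6
second ordering as positions: [2, 3, 4, 6, 5, 1]
Discordant pairs = inversions in this position sequence.
2: 1 → 1
3: 1 → 1
4: 1 → 1
6: 5, 1 → 2
5: 1 → 1
1: 0
Total: 1 + 1 + 1 + 2 + 1 + 0 = 6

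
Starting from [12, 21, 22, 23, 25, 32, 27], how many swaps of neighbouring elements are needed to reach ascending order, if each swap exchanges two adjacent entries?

The minimum number of adjacent swaps to sort an array equals its inversion count, since every such swap removes exactly one inversion.
Count inversions — for each element, later elements that are smaller:
12: none → 0
21: none → 0
22: none → 0
23: none → 0
25: none → 0
32: 27 → 1
27: none → 0
Total inversions: 0 + 0 + 0 + 0 + 0 + 1 + 0 = 1

1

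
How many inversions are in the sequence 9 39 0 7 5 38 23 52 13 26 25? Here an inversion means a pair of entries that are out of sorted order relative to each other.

21

Sweep left to right; for each value list the smaller values that follow it:
9 → 0, 7, 5 → 3
39 → 0, 7, 5, 38, 23, 13, 26, 25 → 8
0 → none → 0
7 → 5 → 1
5 → none → 0
38 → 23, 13, 26, 25 → 4
23 → 13 → 1
52 → 13, 26, 25 → 3
13 → none → 0
26 → 25 → 1
25 → none → 0
Sum: 3 + 8 + 0 + 1 + 0 + 4 + 1 + 3 + 0 + 1 + 0 = 21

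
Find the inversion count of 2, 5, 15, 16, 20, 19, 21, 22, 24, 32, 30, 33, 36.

2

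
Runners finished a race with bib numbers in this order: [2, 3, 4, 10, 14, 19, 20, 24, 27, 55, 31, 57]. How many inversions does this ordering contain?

1

For each element, count later entries that are smaller:
2: 0
3: 0
4: 0
10: 0
14: 0
19: 0
20: 0
24: 0
27: 0
55: 1
31: 0
57: 0
Sum: 0 + 0 + 0 + 0 + 0 + 0 + 0 + 0 + 0 + 1 + 0 + 0 = 1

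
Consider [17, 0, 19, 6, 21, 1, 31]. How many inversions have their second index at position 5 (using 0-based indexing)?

4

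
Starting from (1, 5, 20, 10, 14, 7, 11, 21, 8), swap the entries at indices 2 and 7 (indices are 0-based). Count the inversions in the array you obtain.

13 inversions

Positions 2 and 7 hold 20 and 21; after swapping, the array is [1, 5, 21, 10, 14, 7, 11, 20, 8].
Count, for each position, how many later elements it exceeds:
1 → none → 0
5 → none → 0
21 → 10, 14, 7, 11, 20, 8 → 6
10 → 7, 8 → 2
14 → 7, 11, 8 → 3
7 → none → 0
11 → 8 → 1
20 → 8 → 1
8 → none → 0
Sum: 0 + 0 + 6 + 2 + 3 + 0 + 1 + 1 + 0 = 13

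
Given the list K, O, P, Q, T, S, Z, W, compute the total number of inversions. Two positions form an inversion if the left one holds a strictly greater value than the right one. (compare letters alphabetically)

Count, for each position, how many later elements it exceeds:
K: 0
O: 0
P: 0
Q: 0
T: 1
S: 0
Z: 1
W: 0
Sum: 0 + 0 + 0 + 0 + 1 + 0 + 1 + 0 = 2

There are 2 out-of-order pairs.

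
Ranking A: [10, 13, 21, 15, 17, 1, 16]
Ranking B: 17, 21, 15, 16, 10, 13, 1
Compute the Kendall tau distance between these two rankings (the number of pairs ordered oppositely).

Assign each item its position (1..7) in the first ordering, then rewrite the second ordering as that position sequence:
positions: 10→1, 13→2, 21→3, 15→4, 17→5, 1→6, 16→7
second ordering as positions: [5, 3, 4, 7, 1, 2, 6]
Discordant pairs = inversions in this position sequence.
5: 3, 4, 1, 2 → 4
3: 1, 2 → 2
4: 1, 2 → 2
7: 1, 2, 6 → 3
1: 0
2: 0
6: 0
Total: 4 + 2 + 2 + 3 + 0 + 0 + 0 = 11

There are 11 discordant pairs.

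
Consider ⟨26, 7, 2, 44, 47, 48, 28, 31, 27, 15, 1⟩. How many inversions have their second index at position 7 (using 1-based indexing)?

3

The element at index 7 is 28.
Elements before it: 26, 7, 2, 44, 47, 48
Those larger than 28: 44, 47, 48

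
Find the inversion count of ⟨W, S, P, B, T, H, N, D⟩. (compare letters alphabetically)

Count, for each position, how many later elements it exceeds:
W → S, P, B, T, H, N, D → 7
S → P, B, H, N, D → 5
P → B, H, N, D → 4
B → none → 0
T → H, N, D → 3
H → D → 1
N → D → 1
D → none → 0
Sum: 7 + 5 + 4 + 0 + 3 + 1 + 1 + 0 = 21

21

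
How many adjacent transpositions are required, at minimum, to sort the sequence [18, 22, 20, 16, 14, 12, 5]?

19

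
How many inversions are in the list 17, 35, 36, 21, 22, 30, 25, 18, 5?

Inversions: 23

Sweep left to right; for each value list the smaller values that follow it:
17 → 5 → 1
35 → 21, 22, 30, 25, 18, 5 → 6
36 → 21, 22, 30, 25, 18, 5 → 6
21 → 18, 5 → 2
22 → 18, 5 → 2
30 → 25, 18, 5 → 3
25 → 18, 5 → 2
18 → 5 → 1
5 → none → 0
Sum: 1 + 6 + 6 + 2 + 2 + 3 + 2 + 1 + 0 = 23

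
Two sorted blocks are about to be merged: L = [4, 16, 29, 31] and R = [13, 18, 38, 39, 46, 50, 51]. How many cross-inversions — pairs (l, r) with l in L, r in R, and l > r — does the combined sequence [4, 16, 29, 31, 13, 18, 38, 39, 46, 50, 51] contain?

Count, for every r in R, how many entries of L exceed r:
r = 13: 16, 29, 31 → 3
r = 18: 29, 31 → 2
r = 38: none → 0
r = 39: none → 0
r = 46: none → 0
r = 50: none → 0
r = 51: none → 0
Cross-inversions: 3 + 2 + 0 + 0 + 0 + 0 + 0 = 5

There are 5 split inversions.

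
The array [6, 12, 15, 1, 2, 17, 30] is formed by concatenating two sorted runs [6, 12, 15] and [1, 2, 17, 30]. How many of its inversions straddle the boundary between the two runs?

For each element r of the right run, count left-run elements greater than r:
r = 1: 6, 12, 15 → 3
r = 2: 6, 12, 15 → 3
r = 17: none → 0
r = 30: none → 0
Cross-inversions: 3 + 3 + 0 + 0 = 6

6 split inversions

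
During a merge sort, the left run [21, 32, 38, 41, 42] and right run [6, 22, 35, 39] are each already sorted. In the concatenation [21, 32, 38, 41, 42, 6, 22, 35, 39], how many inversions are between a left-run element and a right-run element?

14 split inversions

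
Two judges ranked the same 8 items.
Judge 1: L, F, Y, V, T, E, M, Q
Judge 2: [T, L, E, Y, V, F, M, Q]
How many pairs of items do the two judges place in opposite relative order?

Assign each item its position (1..8) in the first ordering, then rewrite the second ordering as that position sequence:
positions: L→1, F→2, Y→3, V→4, T→5, E→6, M→7, Q→8
second ordering as positions: [5, 1, 6, 3, 4, 2, 7, 8]
Discordant pairs = inversions in this position sequence.
5: 1, 3, 4, 2 → 4
1: 0
6: 3, 4, 2 → 3
3: 2 → 1
4: 2 → 1
2: 0
7: 0
8: 0
Total: 4 + 0 + 3 + 1 + 1 + 0 + 0 + 0 = 9

9 discordant pairs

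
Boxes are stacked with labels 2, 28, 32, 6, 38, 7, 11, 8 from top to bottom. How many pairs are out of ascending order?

Element-by-element contributions:
2: 0
28: 4
32: 4
6: 0
38: 3
7: 0
11: 1
8: 0
Sum: 0 + 4 + 4 + 0 + 3 + 0 + 1 + 0 = 12

12 inversions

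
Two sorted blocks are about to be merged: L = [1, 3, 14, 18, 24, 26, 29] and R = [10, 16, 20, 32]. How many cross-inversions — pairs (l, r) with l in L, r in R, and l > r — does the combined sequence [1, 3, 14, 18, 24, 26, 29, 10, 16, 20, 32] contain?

Count, for every r in R, how many entries of L exceed r:
r = 10: 14, 18, 24, 26, 29 → 5
r = 16: 18, 24, 26, 29 → 4
r = 20: 24, 26, 29 → 3
r = 32: none → 0
Cross-inversions: 5 + 4 + 3 + 0 = 12

Split inversions: 12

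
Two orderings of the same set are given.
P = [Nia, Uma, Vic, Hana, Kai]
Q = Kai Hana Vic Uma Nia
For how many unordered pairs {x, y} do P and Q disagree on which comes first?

Assign each item its position (1..5) in the first ordering, then rewrite the second ordering as that position sequence:
positions: Nia→1, Uma→2, Vic→3, Hana→4, Kai→5
second ordering as positions: [5, 4, 3, 2, 1]
Discordant pairs = inversions in this position sequence.
5: 4, 3, 2, 1 → 4
4: 3, 2, 1 → 3
3: 2, 1 → 2
2: 1 → 1
1: 0
Total: 4 + 3 + 2 + 1 + 0 = 10

10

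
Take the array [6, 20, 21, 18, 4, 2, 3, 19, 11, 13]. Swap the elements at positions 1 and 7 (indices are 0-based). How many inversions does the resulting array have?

Positions 1 and 7 hold 20 and 19; after swapping, the array is [6, 19, 21, 18, 4, 2, 3, 20, 11, 13].
For each element, count later entries that are smaller:
6 → 4, 2, 3 → 3
19 → 18, 4, 2, 3, 11, 13 → 6
21 → 18, 4, 2, 3, 20, 11, 13 → 7
18 → 4, 2, 3, 11, 13 → 5
4 → 2, 3 → 2
2 → none → 0
3 → none → 0
20 → 11, 13 → 2
11 → none → 0
13 → none → 0
Sum: 3 + 6 + 7 + 5 + 2 + 0 + 0 + 2 + 0 + 0 = 25

25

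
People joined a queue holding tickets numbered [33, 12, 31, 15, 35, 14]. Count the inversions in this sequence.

Inversions: 8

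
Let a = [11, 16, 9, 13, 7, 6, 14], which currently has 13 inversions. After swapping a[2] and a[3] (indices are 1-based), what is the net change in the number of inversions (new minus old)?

Positions 2 and 3 hold 16 and 9; after swapping, the array is [11, 9, 16, 13, 7, 6, 14].
Element-by-element contributions:
11 → 9, 7, 6 → 3
9 → 7, 6 → 2
16 → 13, 7, 6, 14 → 4
13 → 7, 6 → 2
7 → 6 → 1
6 → none → 0
14 → none → 0
Sum: 3 + 2 + 4 + 2 + 1 + 0 + 0 = 12
Change: 12 − 13 = -1

-1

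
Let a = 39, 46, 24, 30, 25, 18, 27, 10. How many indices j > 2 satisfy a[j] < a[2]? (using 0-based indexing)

The element at index 2 is 24.
Elements after it: 30, 25, 18, 27, 10
Those smaller than 24: 18, 10

2 such elements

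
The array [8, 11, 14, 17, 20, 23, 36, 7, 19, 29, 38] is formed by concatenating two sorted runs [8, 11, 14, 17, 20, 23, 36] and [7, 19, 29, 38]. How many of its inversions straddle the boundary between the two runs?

Split inversions: 11

For each element r of the right run, count left-run elements greater than r:
r = 7: 8, 11, 14, 17, 20, 23, 36 → 7
r = 19: 20, 23, 36 → 3
r = 29: 36 → 1
r = 38: none → 0
Cross-inversions: 7 + 3 + 1 + 0 = 11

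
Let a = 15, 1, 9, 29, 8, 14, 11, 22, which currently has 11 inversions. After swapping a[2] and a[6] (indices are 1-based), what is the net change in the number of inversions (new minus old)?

Positions 2 and 6 hold 1 and 14; after swapping, the array is [15, 14, 9, 29, 8, 1, 11, 22].
Sweep left to right; for each value list the smaller values that follow it:
15: 5
14: 4
9: 2
29: 4
8: 1
1: 0
11: 0
22: 0
Sum: 5 + 4 + 2 + 4 + 1 + 0 + 0 + 0 = 16
Change: 16 − 11 = +5

+5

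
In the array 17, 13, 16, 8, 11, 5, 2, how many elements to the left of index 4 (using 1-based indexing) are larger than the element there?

3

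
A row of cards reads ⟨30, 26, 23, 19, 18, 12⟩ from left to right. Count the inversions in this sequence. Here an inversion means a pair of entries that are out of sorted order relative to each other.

15 out-of-order pairs

Sweep left to right; for each value list the smaller values that follow it:
30 → 26, 23, 19, 18, 12 → 5
26 → 23, 19, 18, 12 → 4
23 → 19, 18, 12 → 3
19 → 18, 12 → 2
18 → 12 → 1
12 → none → 0
Sum: 5 + 4 + 3 + 2 + 1 + 0 = 15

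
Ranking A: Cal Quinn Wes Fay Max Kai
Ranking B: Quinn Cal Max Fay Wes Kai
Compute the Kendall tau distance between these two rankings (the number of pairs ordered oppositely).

Assign each item its position (1..6) in the first ordering, then rewrite the second ordering as that position sequence:
positions: Cal→1, Quinn→2, Wes→3, Fay→4, Max→5, Kai→6
second ordering as positions: [2, 1, 5, 4, 3, 6]
Discordant pairs = inversions in this position sequence.
2: 1 → 1
1: 0
5: 4, 3 → 2
4: 3 → 1
3: 0
6: 0
Total: 1 + 0 + 2 + 1 + 0 + 0 = 4

Discordant pairs: 4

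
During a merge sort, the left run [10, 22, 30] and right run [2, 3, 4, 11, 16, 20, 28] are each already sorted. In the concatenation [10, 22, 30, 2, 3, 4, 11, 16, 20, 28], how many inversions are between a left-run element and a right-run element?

There are 16 cross-inversions.

Count, for every r in R, how many entries of L exceed r:
r = 2: 10, 22, 30 → 3
r = 3: 10, 22, 30 → 3
r = 4: 10, 22, 30 → 3
r = 11: 22, 30 → 2
r = 16: 22, 30 → 2
r = 20: 22, 30 → 2
r = 28: 30 → 1
Cross-inversions: 3 + 3 + 3 + 2 + 2 + 2 + 1 = 16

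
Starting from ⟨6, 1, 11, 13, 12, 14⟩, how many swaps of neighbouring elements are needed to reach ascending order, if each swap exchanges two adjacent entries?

Minimum adjacent swaps = number of inversions (each swap of adjacent out-of-order elements removes one inversion and no swap can remove more).
Count inversions — for each element, later elements that are smaller:
6: 1 → 1
1: none → 0
11: none → 0
13: 12 → 1
12: none → 0
14: none → 0
Total inversions: 1 + 0 + 0 + 1 + 0 + 0 = 2

Adjacent swaps: 2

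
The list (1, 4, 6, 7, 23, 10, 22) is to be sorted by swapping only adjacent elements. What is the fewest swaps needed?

2 swaps

Each adjacent swap fixes exactly one inversion, so the minimum swap count equals the number of inversions.
Count inversions — for each element, later elements that are smaller:
1: none → 0
4: none → 0
6: none → 0
7: none → 0
23: 10, 22 → 2
10: none → 0
22: none → 0
Total inversions: 0 + 0 + 0 + 0 + 2 + 0 + 0 = 2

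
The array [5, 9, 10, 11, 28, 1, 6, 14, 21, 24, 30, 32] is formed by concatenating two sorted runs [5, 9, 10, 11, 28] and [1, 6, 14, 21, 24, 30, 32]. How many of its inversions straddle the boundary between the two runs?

Take each right-half value and tally the left-half values above it:
r = 1: 5, 9, 10, 11, 28 → 5
r = 6: 9, 10, 11, 28 → 4
r = 14: 28 → 1
r = 21: 28 → 1
r = 24: 28 → 1
r = 30: none → 0
r = 32: none → 0
Cross-inversions: 5 + 4 + 1 + 1 + 1 + 0 + 0 = 12

12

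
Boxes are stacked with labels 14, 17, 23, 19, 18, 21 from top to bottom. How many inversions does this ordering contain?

There are 4 inversions.

For each element, count later entries that are smaller:
14 → none → 0
17 → none → 0
23 → 19, 18, 21 → 3
19 → 18 → 1
18 → none → 0
21 → none → 0
Sum: 0 + 0 + 3 + 1 + 0 + 0 = 4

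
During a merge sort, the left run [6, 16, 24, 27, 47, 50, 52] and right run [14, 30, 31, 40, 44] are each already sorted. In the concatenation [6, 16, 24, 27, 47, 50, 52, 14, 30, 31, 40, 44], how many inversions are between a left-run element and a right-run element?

There are 18 split inversions.

Count, for every r in R, how many entries of L exceed r:
r = 14: 16, 24, 27, 47, 50, 52 → 6
r = 30: 47, 50, 52 → 3
r = 31: 47, 50, 52 → 3
r = 40: 47, 50, 52 → 3
r = 44: 47, 50, 52 → 3
Cross-inversions: 6 + 3 + 3 + 3 + 3 = 18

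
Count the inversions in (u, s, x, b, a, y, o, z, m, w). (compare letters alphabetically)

Count, for each position, how many later elements it exceeds:
u: 5
s: 4
x: 5
b: 1
a: 0
y: 3
o: 1
z: 2
m: 0
w: 0
Sum: 5 + 4 + 5 + 1 + 0 + 3 + 1 + 2 + 0 + 0 = 21

21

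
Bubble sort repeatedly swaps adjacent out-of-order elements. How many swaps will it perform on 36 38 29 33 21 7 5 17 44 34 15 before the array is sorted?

There are 35 adjacent swaps.

Each adjacent swap fixes exactly one inversion, so the minimum swap count equals the number of inversions.
Count inversions — for each element, later elements that are smaller:
36: 29, 33, 21, 7, 5, 17, 34, 15 → 8
38: 29, 33, 21, 7, 5, 17, 34, 15 → 8
29: 21, 7, 5, 17, 15 → 5
33: 21, 7, 5, 17, 15 → 5
21: 7, 5, 17, 15 → 4
7: 5 → 1
5: none → 0
17: 15 → 1
44: 34, 15 → 2
34: 15 → 1
15: none → 0
Total inversions: 8 + 8 + 5 + 5 + 4 + 1 + 0 + 1 + 2 + 1 + 0 = 35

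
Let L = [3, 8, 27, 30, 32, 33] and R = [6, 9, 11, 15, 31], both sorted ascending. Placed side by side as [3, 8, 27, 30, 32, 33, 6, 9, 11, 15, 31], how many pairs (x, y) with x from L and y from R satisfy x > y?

Take each right-half value and tally the left-half values above it:
r = 6: 8, 27, 30, 32, 33 → 5
r = 9: 27, 30, 32, 33 → 4
r = 11: 27, 30, 32, 33 → 4
r = 15: 27, 30, 32, 33 → 4
r = 31: 32, 33 → 2
Cross-inversions: 5 + 4 + 4 + 4 + 2 = 19

19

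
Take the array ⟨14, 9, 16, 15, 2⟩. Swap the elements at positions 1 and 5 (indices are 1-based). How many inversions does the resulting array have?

Inversions: 3

Positions 1 and 5 hold 14 and 2; after swapping, the array is [2, 9, 16, 15, 14].
Element-by-element contributions:
2 → none → 0
9 → none → 0
16 → 15, 14 → 2
15 → 14 → 1
14 → none → 0
Sum: 0 + 0 + 2 + 1 + 0 = 3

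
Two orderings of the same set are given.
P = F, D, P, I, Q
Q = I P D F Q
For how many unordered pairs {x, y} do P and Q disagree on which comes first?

Disagreeing pairs: 6

Assign each item its position (1..5) in the first ordering, then rewrite the second ordering as that position sequence:
positions: F→1, D→2, P→3, I→4, Q→5
second ordering as positions: [4, 3, 2, 1, 5]
Discordant pairs = inversions in this position sequence.
4: 3, 2, 1 → 3
3: 2, 1 → 2
2: 1 → 1
1: 0
5: 0
Total: 3 + 2 + 1 + 0 + 0 = 6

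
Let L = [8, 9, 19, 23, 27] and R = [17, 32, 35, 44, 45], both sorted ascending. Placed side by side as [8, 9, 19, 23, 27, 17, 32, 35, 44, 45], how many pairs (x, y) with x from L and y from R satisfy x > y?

Count, for every r in R, how many entries of L exceed r:
r = 17: 19, 23, 27 → 3
r = 32: none → 0
r = 35: none → 0
r = 44: none → 0
r = 45: none → 0
Cross-inversions: 3 + 0 + 0 + 0 + 0 = 3

3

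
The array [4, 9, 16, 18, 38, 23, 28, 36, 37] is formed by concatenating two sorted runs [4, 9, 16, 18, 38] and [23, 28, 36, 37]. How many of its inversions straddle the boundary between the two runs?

4

Take each right-half value and tally the left-half values above it:
r = 23: 38 → 1
r = 28: 38 → 1
r = 36: 38 → 1
r = 37: 38 → 1
Cross-inversions: 1 + 1 + 1 + 1 = 4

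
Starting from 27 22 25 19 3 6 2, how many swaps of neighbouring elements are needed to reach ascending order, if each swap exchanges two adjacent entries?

19

Minimum adjacent swaps = number of inversions (each swap of adjacent out-of-order elements removes one inversion and no swap can remove more).
Count inversions — for each element, later elements that are smaller:
27: 22, 25, 19, 3, 6, 2 → 6
22: 19, 3, 6, 2 → 4
25: 19, 3, 6, 2 → 4
19: 3, 6, 2 → 3
3: 2 → 1
6: 2 → 1
2: none → 0
Total inversions: 6 + 4 + 4 + 3 + 1 + 1 + 0 = 19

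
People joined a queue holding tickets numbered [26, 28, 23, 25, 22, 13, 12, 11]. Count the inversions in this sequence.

26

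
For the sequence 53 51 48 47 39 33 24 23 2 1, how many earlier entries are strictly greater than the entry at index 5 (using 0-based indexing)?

5 such elements

The element at index 5 is 33.
Elements before it: 53, 51, 48, 47, 39
Those larger than 33: 53, 51, 48, 47, 39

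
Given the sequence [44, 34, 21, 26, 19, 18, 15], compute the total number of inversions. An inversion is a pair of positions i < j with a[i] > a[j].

20 out-of-order pairs

Count, for each position, how many later elements it exceeds:
44: 6
34: 5
21: 3
26: 3
19: 2
18: 1
15: 0
Sum: 6 + 5 + 3 + 3 + 2 + 1 + 0 = 20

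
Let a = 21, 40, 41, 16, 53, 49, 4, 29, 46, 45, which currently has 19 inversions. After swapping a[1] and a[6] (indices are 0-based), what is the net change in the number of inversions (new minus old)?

-3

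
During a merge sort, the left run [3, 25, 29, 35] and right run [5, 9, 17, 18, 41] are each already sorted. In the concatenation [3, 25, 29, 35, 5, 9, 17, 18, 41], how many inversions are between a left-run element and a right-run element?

For each element r of the right run, count left-run elements greater than r:
r = 5: 25, 29, 35 → 3
r = 9: 25, 29, 35 → 3
r = 17: 25, 29, 35 → 3
r = 18: 25, 29, 35 → 3
r = 41: none → 0
Cross-inversions: 3 + 3 + 3 + 3 + 0 = 12

12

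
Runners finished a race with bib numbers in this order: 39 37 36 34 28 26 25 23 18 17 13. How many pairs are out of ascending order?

55

For each element, count later entries that are smaller:
39 → 37, 36, 34, 28, 26, 25, 23, 18, 17, 13 → 10
37 → 36, 34, 28, 26, 25, 23, 18, 17, 13 → 9
36 → 34, 28, 26, 25, 23, 18, 17, 13 → 8
34 → 28, 26, 25, 23, 18, 17, 13 → 7
28 → 26, 25, 23, 18, 17, 13 → 6
26 → 25, 23, 18, 17, 13 → 5
25 → 23, 18, 17, 13 → 4
23 → 18, 17, 13 → 3
18 → 17, 13 → 2
17 → 13 → 1
13 → none → 0
Sum: 10 + 9 + 8 + 7 + 6 + 5 + 4 + 3 + 2 + 1 + 0 = 55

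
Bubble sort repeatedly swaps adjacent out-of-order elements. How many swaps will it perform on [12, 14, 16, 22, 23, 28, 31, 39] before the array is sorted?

0 adjacent swaps

Minimum adjacent swaps = number of inversions (each swap of adjacent out-of-order elements removes one inversion and no swap can remove more).
Count inversions — for each element, later elements that are smaller:
12: none → 0
14: none → 0
16: none → 0
22: none → 0
23: none → 0
28: none → 0
31: none → 0
39: none → 0
Total inversions: 0 + 0 + 0 + 0 + 0 + 0 + 0 + 0 = 0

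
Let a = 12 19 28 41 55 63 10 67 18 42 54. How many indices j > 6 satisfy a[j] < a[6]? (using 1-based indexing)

The element at index 6 is 63.
Elements after it: 10, 67, 18, 42, 54
Those smaller than 63: 10, 18, 42, 54

4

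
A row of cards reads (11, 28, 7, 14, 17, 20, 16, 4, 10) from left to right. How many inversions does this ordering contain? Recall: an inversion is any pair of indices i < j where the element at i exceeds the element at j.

21

Element-by-element contributions:
11 → 7, 4, 10 → 3
28 → 7, 14, 17, 20, 16, 4, 10 → 7
7 → 4 → 1
14 → 4, 10 → 2
17 → 16, 4, 10 → 3
20 → 16, 4, 10 → 3
16 → 4, 10 → 2
4 → none → 0
10 → none → 0
Sum: 3 + 7 + 1 + 2 + 3 + 3 + 2 + 0 + 0 = 21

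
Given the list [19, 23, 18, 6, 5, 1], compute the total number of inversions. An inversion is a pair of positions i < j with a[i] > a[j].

14 out-of-order pairs

For each element, count later entries that are smaller:
19 → 18, 6, 5, 1 → 4
23 → 18, 6, 5, 1 → 4
18 → 6, 5, 1 → 3
6 → 5, 1 → 2
5 → 1 → 1
1 → none → 0
Sum: 4 + 4 + 3 + 2 + 1 + 0 = 14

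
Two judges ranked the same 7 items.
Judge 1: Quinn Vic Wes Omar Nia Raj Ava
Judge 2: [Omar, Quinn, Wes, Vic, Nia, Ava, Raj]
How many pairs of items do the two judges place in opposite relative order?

Assign each item its position (1..7) in the first ordering, then rewrite the second ordering as that position sequence:
positions: Quinn→1, Vic→2, Wes→3, Omar→4, Nia→5, Raj→6, Ava→7
second ordering as positions: [4, 1, 3, 2, 5, 7, 6]
Discordant pairs = inversions in this position sequence.
4: 1, 3, 2 → 3
1: 0
3: 2 → 1
2: 0
5: 0
7: 6 → 1
6: 0
Total: 3 + 0 + 1 + 0 + 0 + 1 + 0 = 5

Discordant pairs: 5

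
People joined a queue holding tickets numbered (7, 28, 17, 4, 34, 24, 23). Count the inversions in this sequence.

Element-by-element contributions:
7 → 4 → 1
28 → 17, 4, 24, 23 → 4
17 → 4 → 1
4 → none → 0
34 → 24, 23 → 2
24 → 23 → 1
23 → none → 0
Sum: 1 + 4 + 1 + 0 + 2 + 1 + 0 = 9

9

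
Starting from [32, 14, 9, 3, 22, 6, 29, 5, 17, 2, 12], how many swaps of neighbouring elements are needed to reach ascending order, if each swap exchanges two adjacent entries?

35

The minimum number of adjacent swaps to sort an array equals its inversion count, since every such swap removes exactly one inversion.
Count inversions — for each element, later elements that are smaller:
32: 14, 9, 3, 22, 6, 29, 5, 17, 2, 12 → 10
14: 9, 3, 6, 5, 2, 12 → 6
9: 3, 6, 5, 2 → 4
3: 2 → 1
22: 6, 5, 17, 2, 12 → 5
6: 5, 2 → 2
29: 5, 17, 2, 12 → 4
5: 2 → 1
17: 2, 12 → 2
2: none → 0
12: none → 0
Total inversions: 10 + 6 + 4 + 1 + 5 + 2 + 4 + 1 + 2 + 0 + 0 = 35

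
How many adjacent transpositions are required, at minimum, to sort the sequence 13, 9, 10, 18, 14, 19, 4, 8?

The minimum number of adjacent swaps to sort an array equals its inversion count, since every such swap removes exactly one inversion.
Count inversions — for each element, later elements that are smaller:
13: 9, 10, 4, 8 → 4
9: 4, 8 → 2
10: 4, 8 → 2
18: 14, 4, 8 → 3
14: 4, 8 → 2
19: 4, 8 → 2
4: none → 0
8: none → 0
Total inversions: 4 + 2 + 2 + 3 + 2 + 2 + 0 + 0 = 15

15 swaps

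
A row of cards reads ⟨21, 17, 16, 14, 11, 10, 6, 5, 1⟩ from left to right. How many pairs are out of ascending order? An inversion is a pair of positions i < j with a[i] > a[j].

For each element, count later entries that are smaller:
21 → 17, 16, 14, 11, 10, 6, 5, 1 → 8
17 → 16, 14, 11, 10, 6, 5, 1 → 7
16 → 14, 11, 10, 6, 5, 1 → 6
14 → 11, 10, 6, 5, 1 → 5
11 → 10, 6, 5, 1 → 4
10 → 6, 5, 1 → 3
6 → 5, 1 → 2
5 → 1 → 1
1 → none → 0
Sum: 8 + 7 + 6 + 5 + 4 + 3 + 2 + 1 + 0 = 36

36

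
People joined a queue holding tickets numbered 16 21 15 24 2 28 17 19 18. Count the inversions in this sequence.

Element-by-element contributions:
16: 2
21: 5
15: 1
24: 4
2: 0
28: 3
17: 0
19: 1
18: 0
Sum: 2 + 5 + 1 + 4 + 0 + 3 + 0 + 1 + 0 = 16

Inversions: 16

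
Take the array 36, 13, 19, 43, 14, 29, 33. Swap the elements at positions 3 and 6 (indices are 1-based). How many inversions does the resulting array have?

Positions 3 and 6 hold 19 and 29; after swapping, the array is [36, 13, 29, 43, 14, 19, 33].
Element-by-element contributions:
36: 5
13: 0
29: 2
43: 3
14: 0
19: 0
33: 0
Sum: 5 + 0 + 2 + 3 + 0 + 0 + 0 = 10

10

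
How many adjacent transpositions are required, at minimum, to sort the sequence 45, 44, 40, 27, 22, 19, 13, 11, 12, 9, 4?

Each adjacent swap fixes exactly one inversion, so the minimum swap count equals the number of inversions.
Count inversions — for each element, later elements that are smaller:
45: 44, 40, 27, 22, 19, 13, 11, 12, 9, 4 → 10
44: 40, 27, 22, 19, 13, 11, 12, 9, 4 → 9
40: 27, 22, 19, 13, 11, 12, 9, 4 → 8
27: 22, 19, 13, 11, 12, 9, 4 → 7
22: 19, 13, 11, 12, 9, 4 → 6
19: 13, 11, 12, 9, 4 → 5
13: 11, 12, 9, 4 → 4
11: 9, 4 → 2
12: 9, 4 → 2
9: 4 → 1
4: none → 0
Total inversions: 10 + 9 + 8 + 7 + 6 + 5 + 4 + 2 + 2 + 1 + 0 = 54

54 swaps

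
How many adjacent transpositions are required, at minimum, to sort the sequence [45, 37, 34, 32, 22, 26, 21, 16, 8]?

35 adjacent swaps

Each adjacent swap fixes exactly one inversion, so the minimum swap count equals the number of inversions.
Count inversions — for each element, later elements that are smaller:
45: 37, 34, 32, 22, 26, 21, 16, 8 → 8
37: 34, 32, 22, 26, 21, 16, 8 → 7
34: 32, 22, 26, 21, 16, 8 → 6
32: 22, 26, 21, 16, 8 → 5
22: 21, 16, 8 → 3
26: 21, 16, 8 → 3
21: 16, 8 → 2
16: 8 → 1
8: none → 0
Total inversions: 8 + 7 + 6 + 5 + 3 + 3 + 2 + 1 + 0 = 35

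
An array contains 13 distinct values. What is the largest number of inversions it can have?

78

The maximum occurs when the array is in strictly decreasing order: every one of the C(13, 2) pairs is inverted.
C(13, 2) = 13·12/2 = 78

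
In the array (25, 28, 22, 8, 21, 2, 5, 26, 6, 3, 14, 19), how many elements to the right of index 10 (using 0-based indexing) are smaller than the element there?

The element at index 10 is 14.
Elements after it: 19
None of them are smaller than 14.

0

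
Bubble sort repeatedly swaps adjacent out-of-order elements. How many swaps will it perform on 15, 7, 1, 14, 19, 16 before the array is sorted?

Minimum adjacent swaps = number of inversions (each swap of adjacent out-of-order elements removes one inversion and no swap can remove more).
Count inversions — for each element, later elements that are smaller:
15: 7, 1, 14 → 3
7: 1 → 1
1: none → 0
14: none → 0
19: 16 → 1
16: none → 0
Total inversions: 3 + 1 + 0 + 0 + 1 + 0 = 5

5 swaps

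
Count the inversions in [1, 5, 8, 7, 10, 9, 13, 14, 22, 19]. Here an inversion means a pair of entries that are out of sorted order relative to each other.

3 inversions

Count, for each position, how many later elements it exceeds:
1: 0
5: 0
8: 1
7: 0
10: 1
9: 0
13: 0
14: 0
22: 1
19: 0
Sum: 0 + 0 + 1 + 0 + 1 + 0 + 0 + 0 + 1 + 0 = 3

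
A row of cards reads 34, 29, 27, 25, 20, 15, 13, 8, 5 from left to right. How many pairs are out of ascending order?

Sweep left to right; for each value list the smaller values that follow it:
34 → 29, 27, 25, 20, 15, 13, 8, 5 → 8
29 → 27, 25, 20, 15, 13, 8, 5 → 7
27 → 25, 20, 15, 13, 8, 5 → 6
25 → 20, 15, 13, 8, 5 → 5
20 → 15, 13, 8, 5 → 4
15 → 13, 8, 5 → 3
13 → 8, 5 → 2
8 → 5 → 1
5 → none → 0
Sum: 8 + 7 + 6 + 5 + 4 + 3 + 2 + 1 + 0 = 36

36 inversions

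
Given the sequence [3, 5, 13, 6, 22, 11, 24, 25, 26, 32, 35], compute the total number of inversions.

For each element, count later entries that are smaller:
3 → none → 0
5 → none → 0
13 → 6, 11 → 2
6 → none → 0
22 → 11 → 1
11 → none → 0
24 → none → 0
25 → none → 0
26 → none → 0
32 → none → 0
35 → none → 0
Sum: 0 + 0 + 2 + 0 + 1 + 0 + 0 + 0 + 0 + 0 + 0 = 3

3 inversions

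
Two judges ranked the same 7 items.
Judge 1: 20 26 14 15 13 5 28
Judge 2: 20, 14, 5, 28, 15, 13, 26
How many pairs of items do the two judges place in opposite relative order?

Assign each item its position (1..7) in the first ordering, then rewrite the second ordering as that position sequence:
positions: 20→1, 26→2, 14→3, 15→4, 13→5, 5→6, 28→7
second ordering as positions: [1, 3, 6, 7, 4, 5, 2]
Discordant pairs = inversions in this position sequence.
1: 0
3: 2 → 1
6: 4, 5, 2 → 3
7: 4, 5, 2 → 3
4: 2 → 1
5: 2 → 1
2: 0
Total: 0 + 1 + 3 + 3 + 1 + 1 + 0 = 9

9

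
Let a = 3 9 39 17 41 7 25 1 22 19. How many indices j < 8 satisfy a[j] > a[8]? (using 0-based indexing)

3 such elements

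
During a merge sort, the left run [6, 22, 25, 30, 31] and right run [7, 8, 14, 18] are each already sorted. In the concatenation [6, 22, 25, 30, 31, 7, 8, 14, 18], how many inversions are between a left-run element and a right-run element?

16

Take each right-half value and tally the left-half values above it:
r = 7: 22, 25, 30, 31 → 4
r = 8: 22, 25, 30, 31 → 4
r = 14: 22, 25, 30, 31 → 4
r = 18: 22, 25, 30, 31 → 4
Cross-inversions: 4 + 4 + 4 + 4 = 16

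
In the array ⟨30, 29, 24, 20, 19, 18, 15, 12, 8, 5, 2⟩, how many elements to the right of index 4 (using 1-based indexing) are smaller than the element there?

The element at index 4 is 20.
Elements after it: 19, 18, 15, 12, 8, 5, 2
Those smaller than 20: 19, 18, 15, 12, 8, 5, 2

7 such elements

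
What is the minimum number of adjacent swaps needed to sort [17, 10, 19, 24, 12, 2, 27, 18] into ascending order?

12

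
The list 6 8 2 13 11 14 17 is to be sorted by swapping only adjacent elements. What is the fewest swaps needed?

3 adjacent swaps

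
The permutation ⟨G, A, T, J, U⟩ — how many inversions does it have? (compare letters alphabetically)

Element-by-element contributions:
G → A → 1
A → none → 0
T → J → 1
J → none → 0
U → none → 0
Sum: 1 + 0 + 1 + 0 + 0 = 2

There are 2 inversions.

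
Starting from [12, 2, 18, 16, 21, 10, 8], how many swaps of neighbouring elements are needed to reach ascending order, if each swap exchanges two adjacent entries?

Each adjacent swap fixes exactly one inversion, so the minimum swap count equals the number of inversions.
Count inversions — for each element, later elements that are smaller:
12: 2, 10, 8 → 3
2: none → 0
18: 16, 10, 8 → 3
16: 10, 8 → 2
21: 10, 8 → 2
10: 8 → 1
8: none → 0
Total inversions: 3 + 0 + 3 + 2 + 2 + 1 + 0 = 11

11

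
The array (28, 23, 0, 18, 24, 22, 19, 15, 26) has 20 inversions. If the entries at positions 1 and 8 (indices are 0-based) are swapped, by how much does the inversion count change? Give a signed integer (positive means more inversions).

Positions 1 and 8 hold 23 and 26; after swapping, the array is [28, 26, 0, 18, 24, 22, 19, 15, 23].
Sweep left to right; for each value list the smaller values that follow it:
28: 8
26: 7
0: 0
18: 1
24: 4
22: 2
19: 1
15: 0
23: 0
Sum: 8 + 7 + 0 + 1 + 4 + 2 + 1 + 0 + 0 = 23
Change: 23 − 20 = +3

+3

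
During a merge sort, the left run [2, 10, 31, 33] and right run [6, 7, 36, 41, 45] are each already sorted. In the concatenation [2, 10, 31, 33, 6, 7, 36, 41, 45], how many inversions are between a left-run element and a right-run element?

Take each right-half value and tally the left-half values above it:
r = 6: 10, 31, 33 → 3
r = 7: 10, 31, 33 → 3
r = 36: none → 0
r = 41: none → 0
r = 45: none → 0
Cross-inversions: 3 + 3 + 0 + 0 + 0 = 6

There are 6 split inversions.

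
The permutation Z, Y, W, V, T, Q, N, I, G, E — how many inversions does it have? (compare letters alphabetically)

45

Element-by-element contributions:
Z: 9
Y: 8
W: 7
V: 6
T: 5
Q: 4
N: 3
I: 2
G: 1
E: 0
Sum: 9 + 8 + 7 + 6 + 5 + 4 + 3 + 2 + 1 + 0 = 45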